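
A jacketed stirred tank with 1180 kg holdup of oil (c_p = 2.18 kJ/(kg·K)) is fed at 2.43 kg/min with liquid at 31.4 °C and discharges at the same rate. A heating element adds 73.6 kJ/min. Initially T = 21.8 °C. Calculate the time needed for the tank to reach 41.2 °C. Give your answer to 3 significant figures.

M c_p dT/dt = ṁ c_p (T_in − T) + Q̇.
τ = M/ṁ = 485.60 min; T_ss = T_in + Q̇/(ṁ c_p) = 45.294 °C.
T(t) = T_ss + (T₀ − T_ss) e^(−t/τ). Set T = 41.2:
e^(−t/τ) = (41.2 − 45.294)/(21.8 − 45.294) = 0.17424
t = −485.60 · ln(0.17424) = 848.48 min.

848 min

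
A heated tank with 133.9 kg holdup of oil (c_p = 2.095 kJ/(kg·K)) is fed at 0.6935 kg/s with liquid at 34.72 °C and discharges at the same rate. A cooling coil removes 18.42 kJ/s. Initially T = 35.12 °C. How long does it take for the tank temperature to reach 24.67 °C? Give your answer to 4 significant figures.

309.8 s

First-law balance (no shaft work): M c_p dT/dt = ṁ c_p (T_in − T) − 18.42.
τ = M/ṁ = 193.079 s; T_ss = T_in − Q̇/(ṁ c_p) = 22.0418 °C.
T(t) = T_ss + (T₀ − T_ss) e^(−t/τ). Set T = 24.67:
e^(−t/τ) = (24.67 − 22.0418)/(35.12 − 22.0418) = 0.200963
t = −193.079 · ln(0.200963) = 309.820 s.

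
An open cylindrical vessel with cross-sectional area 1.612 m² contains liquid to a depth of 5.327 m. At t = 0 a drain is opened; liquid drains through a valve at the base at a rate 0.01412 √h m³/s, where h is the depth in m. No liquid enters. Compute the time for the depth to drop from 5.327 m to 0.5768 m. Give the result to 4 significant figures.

353.6 s

With no inflow, A dh/dt = −0.01412 √h.
Separate and integrate: 2(√h − √h₀) = −(0.01412/A) t.
t = 2A(√h₀ − √h)/0.01412 = 2·1.612·(√5.327 − √0.5768)/0.01412
  = 3.22400 × (2.30803 − 0.759474) / 0.01412 = 353.580 s.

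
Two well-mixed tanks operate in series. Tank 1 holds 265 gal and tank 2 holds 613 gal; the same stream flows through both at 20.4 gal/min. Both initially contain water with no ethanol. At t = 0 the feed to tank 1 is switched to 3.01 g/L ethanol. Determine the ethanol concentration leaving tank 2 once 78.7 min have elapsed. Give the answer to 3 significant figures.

2.63 g/L

Species balance on tank i: dCᵢ/dt = (Cᵢ₋₁ − Cᵢ)/τᵢ with τᵢ = Vᵢ/Q.
τ₁ = 265/20.4 = 12.990 min; τ₂ = 613/20.4 = 30.049 min.
Solving the cascade with C₁(0)=C₂(0)=0 gives C₂(t) = C_in[1 − (τ₁ e^(−t/τ₁) − τ₂ e^(−t/τ₂))/(τ₁ − τ₂)].
At t = 78.7: e^(−t/τ₁) = 0.0023381, e^(−t/τ₂) = 0.072872.
C₂ = 3.01·[1 − (12.990·0.0023381 − 30.049·0.072872)/(-17.059)] = 3.01·0.87342 = 2.6290 g/L.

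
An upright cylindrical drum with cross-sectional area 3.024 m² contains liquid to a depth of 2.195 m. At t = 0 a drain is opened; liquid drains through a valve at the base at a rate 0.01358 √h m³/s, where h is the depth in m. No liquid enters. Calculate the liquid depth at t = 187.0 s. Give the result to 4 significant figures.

Accumulation of liquid (constant cross-section A): A dh/dt = −0.01358 √h.
Separate and integrate: 2(√h − √h₀) = −(0.01358/A) t.
√h = √2.195 − 0.01358·187.0/(2·3.024) = 1.48155 − 0.419884 = 1.06167.
h = 1.06167² = 1.12714 m.

1.127 m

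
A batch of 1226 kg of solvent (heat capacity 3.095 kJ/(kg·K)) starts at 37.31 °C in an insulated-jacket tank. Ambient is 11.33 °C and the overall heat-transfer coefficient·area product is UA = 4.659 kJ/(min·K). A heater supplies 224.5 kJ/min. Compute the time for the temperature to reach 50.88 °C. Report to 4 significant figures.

Lumped-capacitance energy balance: M c_p dT/dt = UA(T_amb − T) + Q̇.
τ = M c_p/UA = 814.439 min; T_ss = T_amb + Q̇/UA = 11.33 + 224.5/4.659 = 59.5163 °C.
T(t) = T_ss + (T₀ − T_ss)e^(−t/τ); set T = 50.88:
t = −τ ln[(T − T_ss)/(T₀ − T_ss)] = −814.439 · ln(0.388912) = 769.157 min.

769.2 min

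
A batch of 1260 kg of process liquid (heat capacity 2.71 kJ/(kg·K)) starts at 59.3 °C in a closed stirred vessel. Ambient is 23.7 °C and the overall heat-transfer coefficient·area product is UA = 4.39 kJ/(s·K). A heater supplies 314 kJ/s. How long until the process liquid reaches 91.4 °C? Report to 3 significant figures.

First-law balance (no shaft work): M c_p dT/dt = −UA(T − T_amb) + Q̇.
τ = M c_p/UA = 777.81 s; T_ss = T_amb + Q̇/UA = 23.7 + 314/4.39 = 95.226 °C.
T(t) = T_ss + (T₀ − T_ss)e^(−t/τ); set T = 91.4:
t = −τ ln[(T − T_ss)/(T₀ − T_ss)] = −777.81 · ln(0.10650) = 1742.0 s.

1740 s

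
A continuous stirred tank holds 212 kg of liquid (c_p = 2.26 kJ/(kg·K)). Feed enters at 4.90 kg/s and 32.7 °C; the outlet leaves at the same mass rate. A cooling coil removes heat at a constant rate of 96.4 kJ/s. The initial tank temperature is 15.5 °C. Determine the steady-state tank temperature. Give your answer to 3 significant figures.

M c_p dT/dt = ṁ c_p (T_in − T) − Q̇.
At steady state dT/dt = 0 ⇒ T_ss = T_in − Q̇/(ṁ c_p) = 32.7 − 96.4/(4.90·2.26) = 23.995 °C.

24.0 °C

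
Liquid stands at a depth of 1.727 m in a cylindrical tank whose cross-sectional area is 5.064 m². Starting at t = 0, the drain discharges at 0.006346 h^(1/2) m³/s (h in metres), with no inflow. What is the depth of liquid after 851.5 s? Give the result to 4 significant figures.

With no inflow, A dh/dt = −0.006346 √h.
This is separable: 2 d(√h)/dt = −0.006346/A, so √h = √h₀ − (0.006346/(2A)) t.
√h = √1.727 − 0.006346·851.5/(2·5.064) = 1.31415 − 0.533533 = 0.780621.
h = 0.780621² = 0.609369 m.

0.6094 m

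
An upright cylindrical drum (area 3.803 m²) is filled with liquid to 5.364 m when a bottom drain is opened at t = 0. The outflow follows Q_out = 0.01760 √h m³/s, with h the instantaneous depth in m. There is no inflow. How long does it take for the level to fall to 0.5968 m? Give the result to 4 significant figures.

A dh/dt = −Q_out = −0.01760 √h.
Separate and integrate: 2(√h − √h₀) = −(0.01760/A) t.
t = 2A(√h₀ − √h)/0.01760 = 2·3.803·(√5.364 − √0.5968)/0.01760
  = 7.60600 × (2.31603 − 0.772528) / 0.01760 = 667.039 s.

667.0 s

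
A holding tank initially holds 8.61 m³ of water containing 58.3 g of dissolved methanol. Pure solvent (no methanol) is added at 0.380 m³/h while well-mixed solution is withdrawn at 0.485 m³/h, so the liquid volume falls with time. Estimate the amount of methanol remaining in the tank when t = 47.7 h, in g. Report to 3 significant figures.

Total volume: dV/dt = Q_in − Q_out = -0.10500 m³/h, so V(t) = 8.61 − 0.10500 t and V(47.7) = 3.6015 m³.
No methanol enters, so dm/dt = −Q_out · (m/V).
Separate: dm/m = −Q_out dt/V(t) ⇒ ln(m/m₀) = −(Q_out/(Q_in−Q_out)) ln(V/V₀).
m = m₀ (V₀/V)^(Q_out/(Q_in−Q_out)) = 58.3 × (8.61/3.6015)^(-4.6190) = 1.0406 g.

1.04 g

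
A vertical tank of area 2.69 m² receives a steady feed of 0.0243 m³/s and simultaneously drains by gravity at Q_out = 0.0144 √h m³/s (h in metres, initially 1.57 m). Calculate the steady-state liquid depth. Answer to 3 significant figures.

Volume balance on the tank: A dh/dt = Q_in − 0.0144 √h. At steady state dh/dt = 0:
Q_in = 0.0144 √h_ss ⇒ √h_ss = 0.0243/0.0144 = 1.6875.
h_ss = 1.6875² = 2.8477 m. (Since h₀ = 1.57 m < h_ss, the level will rise toward this value.)

2.85 m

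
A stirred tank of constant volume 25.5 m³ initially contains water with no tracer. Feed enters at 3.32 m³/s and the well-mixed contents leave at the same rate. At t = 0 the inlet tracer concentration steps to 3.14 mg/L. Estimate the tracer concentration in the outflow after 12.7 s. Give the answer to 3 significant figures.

Unsteady species balance (constant V, well mixed): V dC/dt = Q(C_in − C).
Rewrite as dC/dt + C/τ = C_in/τ, τ = V/Q = 7.6807 s.
This is linear first-order; C(t) = C_in + (C₀ − C_in) e^(−t/τ).
C(12.7) = 3.14 + (0 − 3.14)·e^(−12.7/7.6807) = 3.14 + (-3.1400)·0.19138 = 2.5391 mg/L.

2.54 mg/L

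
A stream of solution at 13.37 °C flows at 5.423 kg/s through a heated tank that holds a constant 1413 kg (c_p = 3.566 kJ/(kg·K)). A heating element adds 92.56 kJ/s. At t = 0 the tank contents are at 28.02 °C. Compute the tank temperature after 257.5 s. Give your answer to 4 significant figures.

M c_p dT/dt = ṁ c_p (T_in − T) + Q̇.
Rearrange: dT/dt = (T_ss − T)/τ with τ = M/ṁ = 260.557 s and T_ss = T_in + Q̇/(ṁ c_p) = 18.1563 °C.
This is linear first-order; T(t) = T_ss + (T₀ − T_ss) e^(−t/τ).
T(257.5) = 18.1563 + (9.86367)·e^(−257.5/260.557) = 18.1563 + (9.86367)·0.372221 = 21.8278 °C.

21.83 °C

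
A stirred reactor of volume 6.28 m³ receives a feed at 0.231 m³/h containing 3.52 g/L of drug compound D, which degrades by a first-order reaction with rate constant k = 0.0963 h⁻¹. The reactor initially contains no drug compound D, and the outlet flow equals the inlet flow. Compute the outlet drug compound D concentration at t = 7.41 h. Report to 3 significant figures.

Accumulation = in − out − consumed: V dC/dt = Q C_in − Q C − k V C.
dC/dt = (Q/V) C_in − (Q/V + k) C; effective rate a = Q/V + k = 0.036783 + 0.0963 = 0.13308 h⁻¹.
C_ss = Q C_in/(Q + kV) = 0.97291 g/L; C(t) = C_ss + (C₀ − C_ss) e^(−a t).
C(7.41) = 0.97291 + (-0.97291)·e^(−0.13308·7.41) = 0.97291 + (-0.97291)·0.37301 = 0.61000 g/L.

0.610 g/L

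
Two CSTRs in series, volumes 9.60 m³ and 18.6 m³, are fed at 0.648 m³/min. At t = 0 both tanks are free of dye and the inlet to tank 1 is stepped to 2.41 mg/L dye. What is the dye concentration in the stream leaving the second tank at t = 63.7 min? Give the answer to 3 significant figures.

Each tank obeys Vᵢ dCᵢ/dt = Q(Cᵢ₋₁ − Cᵢ), so τᵢ = Vᵢ/Q.
τ₁ = 9.60/0.648 = 14.815 min; τ₂ = 18.6/0.648 = 28.704 min.
Solving the cascade with C₁(0)=C₂(0)=0 gives C₂(t) = C_in[1 − (τ₁ e^(−t/τ₁) − τ₂ e^(−t/τ₂))/(τ₁ − τ₂)].
At t = 63.7: e^(−t/τ₁) = 0.013572, e^(−t/τ₂) = 0.10869.
C₂ = 2.41·[1 − (14.815·0.013572 − 28.704·0.10869)/(-13.889)] = 2.41·0.78984 = 1.9035 mg/L.

1.90 mg/L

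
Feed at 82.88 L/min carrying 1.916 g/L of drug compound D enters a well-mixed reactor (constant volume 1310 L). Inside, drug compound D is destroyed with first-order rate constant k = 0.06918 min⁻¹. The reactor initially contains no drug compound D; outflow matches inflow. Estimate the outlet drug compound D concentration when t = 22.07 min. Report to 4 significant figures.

0.8660 g/L

Accumulation = in − out − consumed: V dC/dt = Q C_in − Q C − k V C.
dC/dt = (Q/V) C_in − (Q/V + k) C; effective rate a = Q/V + k = 0.0632672 + 0.06918 = 0.132447 min⁻¹.
C_ss = Q C_in/(Q + kV) = 0.915232 g/L; C(t) = C_ss + (C₀ − C_ss) e^(−a t).
C(22.07) = 0.915232 + (-0.915232)·e^(−0.132447·22.07) = 0.915232 + (-0.915232)·0.0537663 = 0.866024 g/L.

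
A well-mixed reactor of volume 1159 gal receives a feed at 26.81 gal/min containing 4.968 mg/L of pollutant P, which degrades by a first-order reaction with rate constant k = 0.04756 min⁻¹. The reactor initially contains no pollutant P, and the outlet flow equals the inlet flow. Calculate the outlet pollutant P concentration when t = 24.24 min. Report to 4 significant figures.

V dC/dt = Q(C_in − C) − k V C.
This is linear with rate a = Q/V + k = 0.0706920 min⁻¹.
C_ss = Q C_in/(Q + kV) = 1.62564 mg/L; C(t) = C_ss + (C₀ − C_ss) e^(−a t).
C(24.24) = 1.62564 + (-1.62564)·e^(−0.0706920·24.24) = 1.62564 + (-1.62564)·0.180220 = 1.33267 mg/L.

1.333 mg/L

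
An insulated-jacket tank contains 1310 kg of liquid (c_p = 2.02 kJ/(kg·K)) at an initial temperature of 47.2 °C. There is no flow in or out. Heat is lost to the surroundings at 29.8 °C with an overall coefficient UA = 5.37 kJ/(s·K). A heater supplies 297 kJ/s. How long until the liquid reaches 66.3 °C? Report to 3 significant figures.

Energy balance: M c_p dT/dt = −UA(T − T_amb) + Q̇.
τ = M c_p/UA = 492.77 s; T_ss = T_amb + Q̇/UA = 29.8 + 297/5.37 = 85.107 °C.
T(t) = T_ss + (T₀ − T_ss)e^(−t/τ); set T = 66.3:
t = −τ ln[(T − T_ss)/(T₀ − T_ss)] = −492.77 · ln(0.49614) = 345.39 s.

345 s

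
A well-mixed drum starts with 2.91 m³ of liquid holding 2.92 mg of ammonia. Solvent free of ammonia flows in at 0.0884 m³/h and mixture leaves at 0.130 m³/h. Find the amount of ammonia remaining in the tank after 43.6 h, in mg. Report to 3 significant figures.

Total volume: dV/dt = Q_in − Q_out = -0.041600 m³/h, so V(t) = 2.91 − 0.041600 t and V(43.6) = 1.0962 m³.
Solute balance: dm/dt = 0 − Q_out C = −Q_out m/V(t).
Separate: dm/m = −Q_out dt/V(t) ⇒ ln(m/m₀) = −(Q_out/(Q_in−Q_out)) ln(V/V₀).
m = m₀ (V₀/V)^(Q_out/(Q_in−Q_out)) = 2.92 × (2.91/1.0962)^(-3.1250) = 0.13817 mg.

0.138 mg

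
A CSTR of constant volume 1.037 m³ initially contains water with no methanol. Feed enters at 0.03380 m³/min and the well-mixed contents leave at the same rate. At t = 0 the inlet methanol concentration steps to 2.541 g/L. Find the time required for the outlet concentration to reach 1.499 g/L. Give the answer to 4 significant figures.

Mass balance on the solute (V constant): V dC/dt = Q(C_in − C), so τ = V/Q = 30.6805 min.
C(t) = C_in + (C₀ − C_in) e^(−t/τ). Set C = 1.499 and solve for t:
e^(−t/τ) = (C − C_in)/(C₀ − C_in) = (1.499 − 2.541)/(0 − 2.541) = 0.410075
t = −τ ln(…) = 30.6805 × 0.891416 = 27.3491 min.

27.35 min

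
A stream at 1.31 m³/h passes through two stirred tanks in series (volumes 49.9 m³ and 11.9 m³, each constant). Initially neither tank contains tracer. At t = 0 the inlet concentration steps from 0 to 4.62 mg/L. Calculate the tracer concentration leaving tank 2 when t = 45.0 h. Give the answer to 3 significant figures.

2.77 mg/L

Time constants: τᵢ = Vᵢ/Q for each well-mixed tank.
τ₁ = 49.9/1.31 = 38.092 h; τ₂ = 11.9/1.31 = 9.0840 h.
Solving the cascade with C₁(0)=C₂(0)=0 gives C₂(t) = C_in[1 − (τ₁ e^(−t/τ₁) − τ₂ e^(−t/τ₂))/(τ₁ − τ₂)].
At t = 45.0: e^(−t/τ₁) = 0.30686, e^(−t/τ₂) = 0.0070567.
C₂ = 4.62·[1 − (38.092·0.30686 − 9.0840·0.0070567)/(29.008)] = 4.62·0.59925 = 2.7686 mg/L.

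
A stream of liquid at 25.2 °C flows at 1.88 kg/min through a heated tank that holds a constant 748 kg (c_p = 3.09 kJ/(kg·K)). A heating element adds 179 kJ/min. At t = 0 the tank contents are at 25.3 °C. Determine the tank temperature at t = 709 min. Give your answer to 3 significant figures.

M c_p dT/dt = ṁ c_p (T_in − T) + Q̇.
τ = M/ṁ = 397.87 min; T_ss = T_in + Q̇/(ṁ c_p) = 25.2 + 179/(1.88·3.09) = 56.013 °C.
This is linear first-order; T(t) = T_ss + (T₀ − T_ss) e^(−t/τ).
T(709) = 56.013 + (-30.713)·e^(−709/397.87) = 56.013 + (-30.713)·0.16830 = 50.844 °C.

50.8 °C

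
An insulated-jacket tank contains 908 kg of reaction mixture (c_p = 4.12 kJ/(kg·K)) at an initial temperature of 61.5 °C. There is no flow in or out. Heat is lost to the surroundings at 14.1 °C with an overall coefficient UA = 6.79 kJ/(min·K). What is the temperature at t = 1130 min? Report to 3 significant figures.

20.2 °C

M c_p dT/dt = −UA(T − T_amb).
dT/dt = (T_ss − T)/τ with T_ss = T_amb = 14.100 °C, τ = M c_p/UA = 908·4.12/6.79 = 550.95 min.
T approaches T_ss exponentially: T(t) = T_ss + (T₀ − T_ss) e^(−t/τ).
T(1130) = 14.100 + (47.400)·0.12861 = 20.196 °C.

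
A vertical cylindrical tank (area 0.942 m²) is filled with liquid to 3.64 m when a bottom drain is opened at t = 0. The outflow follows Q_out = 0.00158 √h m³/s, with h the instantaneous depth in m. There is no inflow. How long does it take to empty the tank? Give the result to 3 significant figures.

With no inflow, A dh/dt = −0.00158 √h.
This is separable: 2 d(√h)/dt = −0.00158/A, so √h = √h₀ − (0.00158/(2A)) t.
Tank is empty when √h = 0: t_empty = 2A√h₀/0.00158.
t_empty = 2·0.942·√3.64/0.00158 = 1.8840·1.9079/0.00158 = 2275.0 s.

2270 s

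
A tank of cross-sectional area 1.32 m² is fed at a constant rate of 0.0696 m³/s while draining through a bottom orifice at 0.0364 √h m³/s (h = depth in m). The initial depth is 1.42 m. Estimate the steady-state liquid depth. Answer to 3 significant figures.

Level balance: A dh/dt = 0.0696 − 0.0364 √h. Setting dh/dt = 0:
Q_in = 0.0364 √h_ss ⇒ √h_ss = 0.0696/0.0364 = 1.9121.
h_ss = 1.9121² = 3.6561 m. (Since h₀ = 1.42 m < h_ss, the level will rise toward this value.)

3.66 m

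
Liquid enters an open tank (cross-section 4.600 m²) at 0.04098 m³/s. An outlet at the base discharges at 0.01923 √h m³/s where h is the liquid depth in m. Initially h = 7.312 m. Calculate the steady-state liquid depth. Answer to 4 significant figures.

4.541 m

Accumulation of liquid (constant cross-section A): A dh/dt = Q_in − 0.01923 √h. At steady state dh/dt = 0:
Q_in = 0.01923 √h_ss ⇒ √h_ss = 0.04098/0.01923 = 2.13105.
h_ss = 2.13105² = 4.54135 m. (Since h₀ = 7.312 m > h_ss, the level will fall toward this value.)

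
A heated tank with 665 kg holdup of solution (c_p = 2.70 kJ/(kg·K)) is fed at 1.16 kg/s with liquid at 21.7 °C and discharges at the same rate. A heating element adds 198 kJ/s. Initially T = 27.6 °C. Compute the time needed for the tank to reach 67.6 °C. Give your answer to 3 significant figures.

686 s

Heat balance on the well-mixed liquid: M c_p dT/dt = ṁ c_p (T_in − T) + 198.
τ = M/ṁ = 573.28 s; T_ss = T_in + Q̇/(ṁ c_p) = 84.918 °C.
T(t) = T_ss + (T₀ − T_ss) e^(−t/τ). Set T = 67.6:
e^(−t/τ) = (67.6 − 84.918)/(27.6 − 84.918) = 0.30214
t = −573.28 · ln(0.30214) = 686.13 s.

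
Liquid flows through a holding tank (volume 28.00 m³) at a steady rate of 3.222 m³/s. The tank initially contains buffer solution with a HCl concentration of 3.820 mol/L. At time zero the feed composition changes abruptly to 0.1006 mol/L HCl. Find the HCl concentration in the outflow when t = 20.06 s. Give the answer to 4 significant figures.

0.4704 mol/L

Transient balance on the dissolved component: V dC/dt = Q(C_in − C).
Time constant τ = V/Q = 28.00/3.222 = 8.69025 s.
This is linear first-order; C(t) = C_in + (C₀ − C_in) e^(−t/τ).
C(20.06) = 0.1006 + (3.820 − 0.1006)·e^(−20.06/8.69025) = 0.1006 + (3.71940)·0.0994269 = 0.470408 mol/L.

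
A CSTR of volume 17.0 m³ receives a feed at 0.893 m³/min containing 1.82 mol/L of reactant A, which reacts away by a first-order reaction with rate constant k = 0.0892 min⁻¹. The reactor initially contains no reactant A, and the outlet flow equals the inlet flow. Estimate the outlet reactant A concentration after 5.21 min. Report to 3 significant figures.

0.352 mol/L

Accumulation = in − out − consumed: V dC/dt = Q C_in − Q C − k V C.
dC/dt = (Q/V) C_in − (Q/V + k) C; effective rate a = Q/V + k = 0.052529 + 0.0892 = 0.14173 min⁻¹.
C_ss = Q C_in/(Q + kV) = 0.67455 mol/L; C(t) = C_ss + (C₀ − C_ss) e^(−a t).
C(5.21) = 0.67455 + (-0.67455)·e^(−0.14173·5.21) = 0.67455 + (-0.67455)·0.47787 = 0.35220 mol/L.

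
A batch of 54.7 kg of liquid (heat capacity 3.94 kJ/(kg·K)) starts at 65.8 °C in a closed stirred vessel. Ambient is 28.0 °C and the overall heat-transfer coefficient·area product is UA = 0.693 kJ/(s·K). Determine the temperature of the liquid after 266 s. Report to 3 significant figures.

Heat balance on the well-mixed liquid: M c_p dT/dt = −UA(T − T_amb).
dT/dt = (T_ss − T)/τ with T_ss = T_amb = 28.000 °C, τ = M c_p/UA = 54.7·3.94/0.693 = 310.99 s.
This is linear first-order; T(t) = T_ss + (T₀ − T_ss) e^(−t/τ).
T(266) = 28.000 + (37.800)·0.42514 = 44.070 °C.

44.1 °C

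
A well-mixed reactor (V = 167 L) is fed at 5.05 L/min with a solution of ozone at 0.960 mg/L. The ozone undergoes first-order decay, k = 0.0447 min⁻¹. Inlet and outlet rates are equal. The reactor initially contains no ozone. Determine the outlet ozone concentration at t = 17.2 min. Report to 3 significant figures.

Accumulation = in − out − consumed: V dC/dt = Q C_in − Q C − k V C.
This is linear with rate a = Q/V + k = 0.074940 min⁻¹.
C_ss = Q C_in/(Q + kV) = 0.38738 mg/L; C(t) = C_ss + (C₀ − C_ss) e^(−a t).
C(17.2) = 0.38738 + (-0.38738)·e^(−0.074940·17.2) = 0.38738 + (-0.38738)·0.27556 = 0.28063 mg/L.

0.281 mg/L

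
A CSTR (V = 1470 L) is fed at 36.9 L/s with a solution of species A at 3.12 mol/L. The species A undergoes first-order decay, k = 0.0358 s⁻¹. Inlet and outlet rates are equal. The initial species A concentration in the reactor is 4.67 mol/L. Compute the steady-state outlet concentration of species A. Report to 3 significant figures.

V dC/dt = Q(C_in − C) − k V C.
At steady state: 0 = Q C_in − (Q + kV) C_ss, so C_ss = Q C_in/(Q + kV).
C_ss = 36.9·3.12/(36.9 + 0.0358·1470) = 115.13/89.526 = 1.2860 mol/L.

1.29 mol/L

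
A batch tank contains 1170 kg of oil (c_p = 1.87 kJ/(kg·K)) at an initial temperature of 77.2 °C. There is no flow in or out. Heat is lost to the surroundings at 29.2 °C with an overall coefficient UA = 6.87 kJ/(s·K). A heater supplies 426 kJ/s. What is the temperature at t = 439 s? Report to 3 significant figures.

87.7 °C

Energy balance: M c_p dT/dt = −UA(T − T_amb) + Q̇.
dT/dt = (T_ss − T)/τ with T_ss = T_amb + Q̇/UA = 29.2 + 426/6.87 = 91.209 °C, τ = M c_p/UA = 1170·1.87/6.87 = 318.47 s.
This is linear first-order; T(t) = T_ss + (T₀ − T_ss) e^(−t/τ).
T(439) = 91.209 + (-14.009)·0.25197 = 87.679 °C.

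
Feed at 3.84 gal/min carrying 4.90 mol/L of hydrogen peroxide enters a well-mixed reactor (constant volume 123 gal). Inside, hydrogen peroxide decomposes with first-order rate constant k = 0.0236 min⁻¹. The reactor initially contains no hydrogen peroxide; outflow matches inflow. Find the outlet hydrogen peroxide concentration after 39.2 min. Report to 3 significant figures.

2.47 mol/L

Accumulation = in − out − consumed: V dC/dt = Q C_in − Q C − k V C.
dC/dt = (Q/V) C_in − (Q/V + k) C; effective rate a = Q/V + k = 0.031220 + 0.0236 = 0.054820 min⁻¹.
C_ss = Q C_in/(Q + kV) = 2.7905 mol/L; C(t) = C_ss + (C₀ − C_ss) e^(−a t).
C(39.2) = 2.7905 + (-2.7905)·e^(−0.054820·39.2) = 2.7905 + (-2.7905)·0.11661 = 2.4651 mol/L.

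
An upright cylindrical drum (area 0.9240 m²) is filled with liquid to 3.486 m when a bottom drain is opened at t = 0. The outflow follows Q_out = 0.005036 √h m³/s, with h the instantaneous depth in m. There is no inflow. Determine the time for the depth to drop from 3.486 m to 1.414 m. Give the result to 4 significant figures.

248.8 s

A dh/dt = −Q_out = −0.005036 √h.
Separate and integrate: 2(√h − √h₀) = −(0.005036/A) t.
t = 2A(√h₀ − √h)/0.005036 = 2·0.9240·(√3.486 − √1.414)/0.005036
  = 1.84800 × (1.86708 − 1.18912) / 0.005036 = 248.785 s.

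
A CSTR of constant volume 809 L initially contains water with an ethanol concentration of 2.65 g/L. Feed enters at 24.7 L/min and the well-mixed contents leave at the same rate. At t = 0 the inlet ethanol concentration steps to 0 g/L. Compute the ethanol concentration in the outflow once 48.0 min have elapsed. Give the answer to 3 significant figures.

0.612 g/L

Mass balance on the solute (V constant): V dC/dt = Q(C_in − C).
Time constant τ = V/Q = 809/24.7 = 32.753 min.
Integrating: C(t) = C_in + (C₀ − C_in) e^(−t/τ).
C(48.0) = 0 + (2.65 − 0)·e^(−48.0/32.753) = 0 + (2.6500)·0.23096 = 0.61204 g/L.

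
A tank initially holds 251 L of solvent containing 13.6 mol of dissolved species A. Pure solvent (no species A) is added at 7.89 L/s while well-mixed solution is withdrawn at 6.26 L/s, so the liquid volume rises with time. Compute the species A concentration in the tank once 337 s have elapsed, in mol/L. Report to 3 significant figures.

0.000198 mol/L

Total volume: dV/dt = Q_in − Q_out = 1.6300 L/s, so V(t) = 251 + 1.6300 t and V(337) = 800.31 L.
No species A enters, so dm/dt = −Q_out · (m/V).
dm/m = −Q_out dt/(V₀ + 1.6300 t); integrating gives ln(m/m₀) = −(Q_out/(Q_in−Q_out)) ln(V/V₀).
m = m₀ (V₀/V)^(Q_out/(Q_in−Q_out)) = 13.6 × (251/800.31)^(3.8405) = 0.15832 mol.
C = m/V = 0.15832/800.31 = 0.00019782 mol/L.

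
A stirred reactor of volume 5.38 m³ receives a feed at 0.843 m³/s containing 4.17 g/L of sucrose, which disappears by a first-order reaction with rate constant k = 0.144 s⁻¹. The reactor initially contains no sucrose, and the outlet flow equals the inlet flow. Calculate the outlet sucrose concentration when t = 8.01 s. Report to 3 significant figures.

Accumulation = in − out − consumed: V dC/dt = Q C_in − Q C − k V C.
This is linear with rate a = Q/V + k = 0.30069 s⁻¹.
C_ss = Q C_in/(Q + kV) = 2.1730 g/L; C(t) = C_ss + (C₀ − C_ss) e^(−a t).
C(8.01) = 2.1730 + (-2.1730)·e^(−0.30069·8.01) = 2.1730 + (-2.1730)·0.089947 = 1.9775 g/L.

1.98 g/L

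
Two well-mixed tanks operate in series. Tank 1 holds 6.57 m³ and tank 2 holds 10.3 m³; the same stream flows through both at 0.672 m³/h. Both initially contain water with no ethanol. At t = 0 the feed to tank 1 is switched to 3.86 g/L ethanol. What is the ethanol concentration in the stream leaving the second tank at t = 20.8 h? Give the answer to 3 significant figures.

Species balance on tank i: dCᵢ/dt = (Cᵢ₋₁ − Cᵢ)/τᵢ with τᵢ = Vᵢ/Q.
τ₁ = 6.57/0.672 = 9.7768 h; τ₂ = 10.3/0.672 = 15.327 h.
Solving the cascade with C₁(0)=C₂(0)=0 gives C₂(t) = C_in[1 − (τ₁ e^(−t/τ₁) − τ₂ e^(−t/τ₂))/(τ₁ − τ₂)].
At t = 20.8: e^(−t/τ₁) = 0.11914, e^(−t/τ₂) = 0.25742.
C₂ = 3.86·[1 − (9.7768·0.11914 − 15.327·0.25742)/(-5.5506)] = 3.86·0.49901 = 1.9262 g/L.

1.93 g/L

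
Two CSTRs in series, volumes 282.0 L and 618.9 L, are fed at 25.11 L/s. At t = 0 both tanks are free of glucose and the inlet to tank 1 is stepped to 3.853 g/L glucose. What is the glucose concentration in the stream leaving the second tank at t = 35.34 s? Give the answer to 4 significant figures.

2.304 g/L

Species balance on tank i: dCᵢ/dt = (Cᵢ₋₁ − Cᵢ)/τᵢ with τᵢ = Vᵢ/Q.
τ₁ = 282.0/25.11 = 11.2306 s; τ₂ = 618.9/25.11 = 24.6476 s.
Solving the cascade with C₁(0)=C₂(0)=0 gives C₂(t) = C_in[1 − (τ₁ e^(−t/τ₁) − τ₂ e^(−t/τ₂))/(τ₁ − τ₂)].
At t = 35.34: e^(−t/τ₁) = 0.0429910, e^(−t/τ₂) = 0.238398.
C₂ = 3.853·[1 − (11.2306·0.0429910 − 24.6476·0.238398)/(-13.4170)] = 3.853·0.598038 = 2.30424 g/L.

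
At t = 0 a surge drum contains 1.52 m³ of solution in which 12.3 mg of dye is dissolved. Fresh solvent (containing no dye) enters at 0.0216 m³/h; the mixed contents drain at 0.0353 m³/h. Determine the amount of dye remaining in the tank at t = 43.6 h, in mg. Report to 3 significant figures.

3.40 mg

Let m(t) be the amount of dye. Volume: V(t) = V₀ + (Q_in − Q_out) t = 1.52 − 0.013700 t; V(43.6) = 0.92268 m³.
No dye enters, so dm/dt = −Q_out · (m/V).
Separate: dm/m = −Q_out dt/V(t) ⇒ ln(m/m₀) = −(Q_out/(Q_in−Q_out)) ln(V/V₀).
m = m₀ (V₀/V)^(Q_out/(Q_in−Q_out)) = 12.3 × (1.52/0.92268)^(-2.5766) = 3.3987 mg.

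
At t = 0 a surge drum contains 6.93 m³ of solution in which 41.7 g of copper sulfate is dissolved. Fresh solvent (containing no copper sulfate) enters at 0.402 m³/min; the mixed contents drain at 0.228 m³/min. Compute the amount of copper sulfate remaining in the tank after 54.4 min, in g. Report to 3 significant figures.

13.5 g

Let m(t) be the amount of copper sulfate. Volume: V(t) = V₀ + (Q_in − Q_out) t = 6.93 + 0.17400 t; V(54.4) = 16.396 m³.
Solute balance: dm/dt = 0 − Q_out C = −Q_out m/V(t).
Separate: dm/m = −Q_out dt/V(t) ⇒ ln(m/m₀) = −(Q_out/(Q_in−Q_out)) ln(V/V₀).
m = m₀ (V₀/V)^(Q_out/(Q_in−Q_out)) = 41.7 × (6.93/16.396)^(1.3103) = 13.492 g.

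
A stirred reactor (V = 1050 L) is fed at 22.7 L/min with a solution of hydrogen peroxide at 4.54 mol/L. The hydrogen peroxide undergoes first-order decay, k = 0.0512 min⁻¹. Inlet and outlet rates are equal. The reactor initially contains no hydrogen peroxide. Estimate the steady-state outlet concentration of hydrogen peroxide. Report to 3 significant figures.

Species balance: V dC/dt = Q C_in − Q C − k V C.
At steady state: 0 = Q C_in − (Q + kV) C_ss, so C_ss = Q C_in/(Q + kV).
C_ss = 22.7·4.54/(22.7 + 0.0512·1050) = 103.06/76.460 = 1.3479 mol/L.

1.35 mol/L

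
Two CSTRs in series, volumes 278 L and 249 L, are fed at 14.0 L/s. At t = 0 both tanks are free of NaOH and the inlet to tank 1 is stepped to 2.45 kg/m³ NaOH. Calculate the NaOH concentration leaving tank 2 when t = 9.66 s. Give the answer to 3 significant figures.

0.231 kg/m³

Each tank obeys Vᵢ dCᵢ/dt = Q(Cᵢ₋₁ − Cᵢ), so τᵢ = Vᵢ/Q.
τ₁ = 278/14.0 = 19.857 s; τ₂ = 249/14.0 = 17.786 s.
Tank 1: C₁ = C_in(1 − e^(−t/τ₁)). Tank 2 (τ₁ ≠ τ₂): C₂ = C_in[1 − (τ₁ e^(−t/τ₁) − τ₂ e^(−t/τ₂))/(τ₁ − τ₂)].
At t = 9.66: e^(−t/τ₁) = 0.61479, e^(−t/τ₂) = 0.58093.
C₂ = 2.45·[1 − (19.857·0.61479 − 17.786·0.58093)/(2.0714)] = 2.45·0.094445 = 0.23139 kg/m³.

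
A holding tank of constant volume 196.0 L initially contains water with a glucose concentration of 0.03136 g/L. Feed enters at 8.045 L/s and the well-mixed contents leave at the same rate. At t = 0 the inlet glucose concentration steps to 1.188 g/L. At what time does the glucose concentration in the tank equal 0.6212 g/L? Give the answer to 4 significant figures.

Transient balance on the dissolved component: V dC/dt = Q(C_in − C), so τ = V/Q = 24.3630 s.
C(t) = C_in + (C₀ − C_in) e^(−t/τ). Set C = 0.6212 and solve for t:
e^(−t/τ) = (C − C_in)/(C₀ − C_in) = (0.6212 − 1.188)/(0.03136 − 1.188) = 0.490040
t = −τ ln(…) = 24.3630 × 0.713268 = 17.3773 s.

17.38 s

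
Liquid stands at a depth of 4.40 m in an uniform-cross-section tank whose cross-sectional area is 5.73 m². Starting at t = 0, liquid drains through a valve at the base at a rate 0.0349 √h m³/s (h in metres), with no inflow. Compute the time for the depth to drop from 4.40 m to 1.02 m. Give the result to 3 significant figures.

357 s

A dh/dt = −Q_out = −0.0349 √h.
∫ h^(−1/2) dh = −(0.0349/A) ∫ dt, giving 2√h = 2√h₀ − (0.0349/A) t.
t = 2A(√h₀ − √h)/0.0349 = 2·5.73·(√4.40 − √1.02)/0.0349
  = 11.460 × (2.0976 − 1.0100) / 0.0349 = 357.15 s.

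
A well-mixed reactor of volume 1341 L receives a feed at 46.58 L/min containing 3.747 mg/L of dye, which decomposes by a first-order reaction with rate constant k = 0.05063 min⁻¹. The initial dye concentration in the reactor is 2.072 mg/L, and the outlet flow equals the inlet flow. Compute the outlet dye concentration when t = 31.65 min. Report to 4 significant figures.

V dC/dt = Q(C_in − C) − k V C.
dC/dt = (Q/V) C_in − (Q/V + k) C; effective rate a = Q/V + k = 0.0347353 + 0.05063 = 0.0853653 min⁻¹.
C_ss = Q C_in/(Q + kV) = 1.52466 mg/L; C(t) = C_ss + (C₀ − C_ss) e^(−a t).
C(31.65) = 1.52466 + (0.547339)·e^(−0.0853653·31.65) = 1.52466 + (0.547339)·0.0670839 = 1.56138 mg/L.

1.561 mg/L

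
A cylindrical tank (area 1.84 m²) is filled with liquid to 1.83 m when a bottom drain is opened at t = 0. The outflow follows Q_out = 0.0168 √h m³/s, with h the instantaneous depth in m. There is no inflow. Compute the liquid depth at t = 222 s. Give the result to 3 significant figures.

A dh/dt = −Q_out = −0.0168 √h.
This is separable: 2 d(√h)/dt = −0.0168/A, so √h = √h₀ − (0.0168/(2A)) t.
√h = √1.83 − 0.0168·222/(2·1.84) = 1.3528 − 1.0135 = 0.33930.
h = 0.33930² = 0.11512 m.

0.115 m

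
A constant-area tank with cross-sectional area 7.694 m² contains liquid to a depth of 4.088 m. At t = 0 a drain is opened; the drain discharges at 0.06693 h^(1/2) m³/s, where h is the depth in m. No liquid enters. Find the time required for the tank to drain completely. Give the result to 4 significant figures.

With no inflow, A dh/dt = −0.06693 √h.
Separate and integrate: 2(√h − √h₀) = −(0.06693/A) t.
Tank is empty when √h = 0: t_empty = 2A√h₀/0.06693.
t_empty = 2·7.694·√4.088/0.06693 = 15.3880·2.02188/0.06693 = 464.854 s.

464.9 s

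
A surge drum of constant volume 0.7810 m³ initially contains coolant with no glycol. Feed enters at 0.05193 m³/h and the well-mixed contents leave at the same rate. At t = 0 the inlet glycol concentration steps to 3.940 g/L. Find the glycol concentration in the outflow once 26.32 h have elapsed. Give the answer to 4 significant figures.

3.255 g/L

Species balance on the tank: V dC/dt = Q(C_in − C).
So dC/dt = (C_in − C)/τ with τ = V/Q = 0.7810/0.05193 = 15.0395 h.
Integrating: C(t) = C_in + (C₀ − C_in) e^(−t/τ).
C(26.32) = 3.940 + (0 − 3.940)·e^(−26.32/15.0395) = 3.940 + (-3.94000)·0.173763 = 3.25537 g/L.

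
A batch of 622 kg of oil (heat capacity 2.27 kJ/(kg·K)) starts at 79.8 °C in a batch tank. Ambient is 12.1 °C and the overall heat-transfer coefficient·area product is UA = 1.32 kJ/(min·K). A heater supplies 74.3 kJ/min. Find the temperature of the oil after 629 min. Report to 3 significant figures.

74.7 °C

M c_p dT/dt = −UA(T − T_amb) + Q̇.
dT/dt = (T_ss − T)/τ with T_ss = T_amb + Q̇/UA = 12.1 + 74.3/1.32 = 68.388 °C, τ = M c_p/UA = 622·2.27/1.32 = 1069.7 min.
T approaches T_ss exponentially: T(t) = T_ss + (T₀ − T_ss) e^(−t/τ).
T(629) = 68.388 + (11.412)·0.55541 = 74.726 °C.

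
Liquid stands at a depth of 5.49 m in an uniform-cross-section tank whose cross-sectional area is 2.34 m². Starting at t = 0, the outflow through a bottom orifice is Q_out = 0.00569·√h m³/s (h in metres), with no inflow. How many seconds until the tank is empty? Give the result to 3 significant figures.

A dh/dt = −Q_out = −0.00569 √h.
∫ h^(−1/2) dh = −(0.00569/A) ∫ dt, giving 2√h = 2√h₀ − (0.00569/A) t.
Tank is empty when √h = 0: t_empty = 2A√h₀/0.00569.
t_empty = 2·2.34·√5.49/0.00569 = 4.6800·2.3431/0.00569 = 1927.2 s.

1930 s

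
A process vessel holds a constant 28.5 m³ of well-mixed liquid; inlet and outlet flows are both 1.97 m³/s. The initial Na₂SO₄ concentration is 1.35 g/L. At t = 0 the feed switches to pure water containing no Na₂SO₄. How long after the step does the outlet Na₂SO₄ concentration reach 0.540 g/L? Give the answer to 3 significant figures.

Species balance on the tank: V dC/dt = Q(C_in − C), so τ = V/Q = 14.467 s.
C(t) = C_in + (C₀ − C_in) e^(−t/τ). Set C = 0.540 and solve for t:
e^(−t/τ) = (C − C_in)/(C₀ − C_in) = (0.540 − 0)/(1.35 − 0) = 0.40000
t = −τ ln(…) = 14.467 × 0.91629 = 13.256 s.

13.3 s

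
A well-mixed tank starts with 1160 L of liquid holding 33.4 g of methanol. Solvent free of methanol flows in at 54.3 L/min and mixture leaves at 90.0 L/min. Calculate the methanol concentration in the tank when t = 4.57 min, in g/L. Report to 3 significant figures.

0.0229 g/L

Total volume: dV/dt = Q_in − Q_out = -35.700 L/min, so V(t) = 1160 − 35.700 t and V(4.57) = 996.85 L.
No methanol enters, so dm/dt = −Q_out · (m/V).
Separate: dm/m = −Q_out dt/V(t) ⇒ ln(m/m₀) = −(Q_out/(Q_in−Q_out)) ln(V/V₀).
m = m₀ (V₀/V)^(Q_out/(Q_in−Q_out)) = 33.4 × (1160/996.85)^(-2.5210) = 22.793 g.
C = m/V = 22.793/996.85 = 0.022865 g/L.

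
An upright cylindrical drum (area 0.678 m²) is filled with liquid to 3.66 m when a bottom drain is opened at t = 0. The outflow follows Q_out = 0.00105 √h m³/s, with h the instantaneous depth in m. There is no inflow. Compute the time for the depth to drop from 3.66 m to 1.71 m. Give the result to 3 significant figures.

With no inflow, A dh/dt = −0.00105 √h.
∫ h^(−1/2) dh = −(0.00105/A) ∫ dt, giving 2√h = 2√h₀ − (0.00105/A) t.
t = 2A(√h₀ − √h)/0.00105 = 2·0.678·(√3.66 − √1.71)/0.00105
  = 1.3560 × (1.9131 − 1.3077) / 0.00105 = 781.89 s.

782 s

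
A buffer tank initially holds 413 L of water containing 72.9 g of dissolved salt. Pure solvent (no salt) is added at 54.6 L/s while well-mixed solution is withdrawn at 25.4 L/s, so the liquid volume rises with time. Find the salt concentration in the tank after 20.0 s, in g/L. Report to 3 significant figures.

0.0340 g/L

Total volume: dV/dt = Q_in − Q_out = 29.200 L/s, so V(t) = 413 + 29.200 t and V(20.0) = 997.00 L.
Species balance (pure solvent in): dm/dt = −Q_out · m/V(t).
Separate: dm/m = −Q_out dt/V(t) ⇒ ln(m/m₀) = −(Q_out/(Q_in−Q_out)) ln(V/V₀).
m = m₀ (V₀/V)^(Q_out/(Q_in−Q_out)) = 72.9 × (413/997.00)^(0.86986) = 33.868 g.
C = m/V = 33.868/997.00 = 0.033970 g/L.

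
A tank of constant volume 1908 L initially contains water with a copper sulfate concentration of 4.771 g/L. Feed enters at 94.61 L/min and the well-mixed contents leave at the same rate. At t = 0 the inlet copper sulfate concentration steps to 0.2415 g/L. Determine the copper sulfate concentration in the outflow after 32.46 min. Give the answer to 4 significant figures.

Unsteady species balance (constant V, well mixed): V dC/dt = Q(C_in − C).
Time constant τ = V/Q = 1908/94.61 = 20.1670 min.
C approaches C_in exponentially: C(t) = C_in + (C₀ − C_in) e^(−t/τ).
C(32.46) = 0.2415 + (4.771 − 0.2415)·e^(−32.46/20.1670) = 0.2415 + (4.52950)·0.199976 = 1.14729 g/L.

1.147 g/L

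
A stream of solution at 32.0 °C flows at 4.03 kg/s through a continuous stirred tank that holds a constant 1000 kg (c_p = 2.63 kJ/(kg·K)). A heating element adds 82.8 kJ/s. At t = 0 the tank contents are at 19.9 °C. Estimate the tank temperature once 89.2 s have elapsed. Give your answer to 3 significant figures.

25.9 °C

Unsteady energy balance on the tank contents: M c_p dT/dt = ṁ c_p (T_in − T) + 82.8.
τ = M/ṁ = 248.14 s; T_ss = T_in + Q̇/(ṁ c_p) = 32.0 + 82.8/(4.03·2.63) = 39.812 °C.
Solution: T(t) = T_ss + (T₀ − T_ss) e^(−t/τ).
T(89.2) = 39.812 + (-19.912)·e^(−89.2/248.14) = 39.812 + (-19.912)·0.69804 = 25.913 °C.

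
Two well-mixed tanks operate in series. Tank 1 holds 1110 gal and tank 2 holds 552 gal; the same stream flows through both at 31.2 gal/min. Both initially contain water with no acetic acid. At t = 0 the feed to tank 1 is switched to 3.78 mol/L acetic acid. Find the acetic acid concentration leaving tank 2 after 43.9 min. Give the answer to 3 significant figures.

Each tank obeys Vᵢ dCᵢ/dt = Q(Cᵢ₋₁ − Cᵢ), so τᵢ = Vᵢ/Q.
τ₁ = 1110/31.2 = 35.577 min; τ₂ = 552/31.2 = 17.692 min.
Tank 1: C₁ = C_in(1 − e^(−t/τ₁)). Tank 2 (τ₁ ≠ τ₂): C₂ = C_in[1 − (τ₁ e^(−t/τ₁) − τ₂ e^(−t/τ₂))/(τ₁ − τ₂)].
At t = 43.9: e^(−t/τ₁) = 0.29114, e^(−t/τ₂) = 0.083634.
C₂ = 3.78·[1 − (35.577·0.29114 − 17.692·0.083634)/(17.885)] = 3.78·0.50358 = 1.9035 mol/L.

1.90 mol/L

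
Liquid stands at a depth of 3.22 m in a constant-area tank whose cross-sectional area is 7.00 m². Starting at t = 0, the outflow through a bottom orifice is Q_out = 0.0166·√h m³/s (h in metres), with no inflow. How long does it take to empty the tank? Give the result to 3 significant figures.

1510 s

Mass balance (ρ constant): A dh/dt = −0.0166 √h.
This is separable: 2 d(√h)/dt = −0.0166/A, so √h = √h₀ − (0.0166/(2A)) t.
Set h = 0: 2√h₀ = (0.0166/A) t_empty ⇒ t_empty = 2A√h₀/0.0166.
t_empty = 2·7.00·√3.22/0.0166 = 14.000·1.7944/0.0166 = 1513.4 s.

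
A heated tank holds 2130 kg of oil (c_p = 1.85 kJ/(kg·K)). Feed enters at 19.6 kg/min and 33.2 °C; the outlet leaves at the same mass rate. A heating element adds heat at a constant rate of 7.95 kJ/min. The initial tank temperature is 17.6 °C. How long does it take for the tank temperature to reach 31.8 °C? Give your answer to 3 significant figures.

Energy balance: M c_p dT/dt = ṁ c_p (T_in − T) + 7.95.
τ = M/ṁ = 108.67 min; T_ss = T_in + Q̇/(ṁ c_p) = 33.419 °C.
T(t) = T_ss + (T₀ − T_ss) e^(−t/τ). Set T = 31.8:
e^(−t/τ) = (31.8 − 33.419)/(17.6 − 33.419) = 0.10236
t = −108.67 · ln(0.10236) = 247.70 min.

248 min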